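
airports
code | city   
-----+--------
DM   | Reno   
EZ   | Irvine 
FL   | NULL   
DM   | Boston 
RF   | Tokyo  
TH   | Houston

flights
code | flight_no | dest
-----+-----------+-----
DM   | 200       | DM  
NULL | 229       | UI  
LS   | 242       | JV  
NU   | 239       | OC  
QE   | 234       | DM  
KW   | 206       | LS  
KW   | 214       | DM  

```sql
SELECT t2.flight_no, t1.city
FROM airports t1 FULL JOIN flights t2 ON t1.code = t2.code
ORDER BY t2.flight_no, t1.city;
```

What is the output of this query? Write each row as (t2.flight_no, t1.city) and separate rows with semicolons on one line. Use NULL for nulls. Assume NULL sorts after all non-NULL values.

FULL OUTER JOIN keeps every row from both sides; unmatched rows get NULL for the other side's columns.
Matching on t1.code = t2.code. A NULL in a compared column never satisfies the condition.
- t1 (code=DM) pairs with 1 row(s) of t2.
- t1 (code=EZ) has no partner → padded with NULL.
- t1 (code=FL) has no partner → padded with NULL.
- t1 (code=DM) pairs with 1 row(s) of t2.
- t1 (code=RF) has no partner → padded with NULL.
- t1 (code=TH) has no partner → padded with NULL.
- plus 6 unmatched t2 row(s), each kept with NULL t1 columns.

(200, Boston); (200, Reno); (206, NULL); (214, NULL); (229, NULL); (234, NULL); (239, NULL); (242, NULL); (NULL, Houston); (NULL, Irvine); (NULL, Tokyo); (NULL, NULL)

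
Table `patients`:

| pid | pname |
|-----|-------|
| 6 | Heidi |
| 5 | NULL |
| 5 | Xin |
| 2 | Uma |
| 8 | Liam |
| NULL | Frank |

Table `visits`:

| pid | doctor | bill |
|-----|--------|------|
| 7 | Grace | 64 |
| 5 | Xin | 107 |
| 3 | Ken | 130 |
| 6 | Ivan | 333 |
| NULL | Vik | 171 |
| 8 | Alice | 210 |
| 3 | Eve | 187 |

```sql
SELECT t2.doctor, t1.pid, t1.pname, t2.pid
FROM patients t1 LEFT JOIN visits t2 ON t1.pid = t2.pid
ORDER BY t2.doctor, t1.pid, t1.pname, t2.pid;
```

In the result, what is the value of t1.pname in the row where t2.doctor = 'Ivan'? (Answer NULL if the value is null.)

Heidi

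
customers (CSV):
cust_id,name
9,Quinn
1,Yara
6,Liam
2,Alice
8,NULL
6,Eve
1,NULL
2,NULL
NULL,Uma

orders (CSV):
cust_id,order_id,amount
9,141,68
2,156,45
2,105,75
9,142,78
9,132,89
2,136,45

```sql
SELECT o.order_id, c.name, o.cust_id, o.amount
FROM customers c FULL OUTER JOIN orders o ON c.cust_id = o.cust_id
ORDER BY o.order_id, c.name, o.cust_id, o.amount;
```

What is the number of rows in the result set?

15

FULL OUTER JOIN keeps every row from both sides; unmatched rows get NULL for the other side's columns.
Matching on c.cust_id = o.cust_id. A NULL in a compared column never satisfies the condition.
Matched pairs: 9; unmatched c rows kept: 6; unmatched o rows kept: 0.
Total: 9 matched + 6 padded = 15 rows.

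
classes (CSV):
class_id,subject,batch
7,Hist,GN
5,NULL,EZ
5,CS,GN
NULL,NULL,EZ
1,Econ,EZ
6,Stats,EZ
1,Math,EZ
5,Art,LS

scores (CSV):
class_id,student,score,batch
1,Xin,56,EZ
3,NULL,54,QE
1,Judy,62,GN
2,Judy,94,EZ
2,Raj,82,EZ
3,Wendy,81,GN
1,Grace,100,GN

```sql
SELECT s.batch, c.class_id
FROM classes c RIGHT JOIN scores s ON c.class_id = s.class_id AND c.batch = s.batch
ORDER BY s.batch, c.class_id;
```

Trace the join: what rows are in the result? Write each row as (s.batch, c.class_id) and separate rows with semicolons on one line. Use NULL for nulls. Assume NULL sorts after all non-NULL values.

RIGHT JOIN keeps every row from `scores`; unmatched rows get NULL for `classes`'s columns.
Matching on c.class_id = s.class_id AND c.batch = s.batch. A NULL in a compared column never satisfies the condition.
Matched pairs: 2; unmatched s rows kept: 6.

(EZ, 1); (EZ, 1); (EZ, NULL); (EZ, NULL); (GN, NULL); (GN, NULL); (GN, NULL); (QE, NULL)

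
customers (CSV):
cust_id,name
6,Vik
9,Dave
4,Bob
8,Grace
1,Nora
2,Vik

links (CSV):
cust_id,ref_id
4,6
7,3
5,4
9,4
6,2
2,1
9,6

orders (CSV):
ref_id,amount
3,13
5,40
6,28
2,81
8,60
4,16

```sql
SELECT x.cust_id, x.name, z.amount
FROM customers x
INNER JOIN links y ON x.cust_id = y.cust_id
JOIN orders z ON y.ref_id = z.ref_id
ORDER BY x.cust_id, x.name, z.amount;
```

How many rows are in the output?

Evaluate left to right. First `customers x INNER JOIN links y` on cust_id: 5 row(s).
Then INNER JOIN `orders z` on ref_id: keep only rows whose y.ref_id appears in z.
Result: 4 row(s).

4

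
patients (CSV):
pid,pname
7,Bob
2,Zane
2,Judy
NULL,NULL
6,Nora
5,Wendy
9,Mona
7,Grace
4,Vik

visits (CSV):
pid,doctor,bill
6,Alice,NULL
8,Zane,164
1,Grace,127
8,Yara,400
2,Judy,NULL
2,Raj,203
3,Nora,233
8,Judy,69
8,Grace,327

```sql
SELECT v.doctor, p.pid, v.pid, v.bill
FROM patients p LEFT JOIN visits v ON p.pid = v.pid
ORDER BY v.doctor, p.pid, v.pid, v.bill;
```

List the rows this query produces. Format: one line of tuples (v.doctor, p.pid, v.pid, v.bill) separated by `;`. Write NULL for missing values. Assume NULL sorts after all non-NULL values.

(Alice, 6, 6, NULL); (Judy, 2, 2, NULL); (Judy, 2, 2, NULL); (Raj, 2, 2, 203); (Raj, 2, 2, 203); (NULL, 4, NULL, NULL); (NULL, 5, NULL, NULL); (NULL, 7, NULL, NULL); (NULL, 7, NULL, NULL); (NULL, 9, NULL, NULL); (NULL, NULL, NULL, NULL)

LEFT JOIN keeps every row from `patients`; unmatched rows get NULL for `visits`'s columns.
Matching on p.pid = v.pid. A NULL in a compared column never satisfies the condition.
- p (pid=7) has no partner → padded with NULL.
- p (pid=2) pairs with 2 row(s) of v.
- p (pid=2) pairs with 2 row(s) of v.
- p (pid=NULL) has no partner → padded with NULL.
- p (pid=6) pairs with 1 row(s) of v.
- p (pid=5) has no partner → padded with NULL.
- p (pid=9) has no partner → padded with NULL.
- p (pid=7) has no partner → padded with NULL.
- p (pid=4) has no partner → padded with NULL.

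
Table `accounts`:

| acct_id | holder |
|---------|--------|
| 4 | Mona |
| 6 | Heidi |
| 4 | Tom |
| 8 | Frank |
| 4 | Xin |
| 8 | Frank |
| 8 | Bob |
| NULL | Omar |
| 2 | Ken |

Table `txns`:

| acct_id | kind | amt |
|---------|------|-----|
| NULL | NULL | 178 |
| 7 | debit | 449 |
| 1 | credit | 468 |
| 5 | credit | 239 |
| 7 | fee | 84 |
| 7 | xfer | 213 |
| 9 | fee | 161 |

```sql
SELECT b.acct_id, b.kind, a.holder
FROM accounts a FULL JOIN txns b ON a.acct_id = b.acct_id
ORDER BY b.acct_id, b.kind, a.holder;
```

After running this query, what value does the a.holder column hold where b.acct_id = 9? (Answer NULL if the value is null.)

FULL OUTER JOIN keeps every row from both sides; unmatched rows get NULL for the other side's columns.
Matching on a.acct_id = b.acct_id. A NULL in a compared column never satisfies the condition.
Matched pairs: 0; unmatched a rows kept: 9; unmatched b rows kept: 7.

NULL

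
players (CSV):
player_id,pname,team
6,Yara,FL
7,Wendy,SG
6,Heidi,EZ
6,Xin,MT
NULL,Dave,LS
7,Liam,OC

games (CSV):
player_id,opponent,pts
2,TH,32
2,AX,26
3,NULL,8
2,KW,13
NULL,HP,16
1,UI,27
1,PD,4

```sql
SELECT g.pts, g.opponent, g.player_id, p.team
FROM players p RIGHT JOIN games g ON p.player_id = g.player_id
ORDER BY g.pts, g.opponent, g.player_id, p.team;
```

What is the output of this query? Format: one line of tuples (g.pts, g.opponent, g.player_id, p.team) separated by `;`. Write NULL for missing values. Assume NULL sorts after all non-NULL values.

(4, PD, 1, NULL); (8, NULL, 3, NULL); (13, KW, 2, NULL); (16, HP, NULL, NULL); (26, AX, 2, NULL); (27, UI, 1, NULL); (32, TH, 2, NULL)

RIGHT JOIN keeps every row from `games`; unmatched rows get NULL for `players`'s columns.
Matching on p.player_id = g.player_id. A NULL in a compared column never satisfies the condition.
- p (player_id=6) has no partner in g.
- p (player_id=7) has no partner in g.
- p (player_id=6) has no partner in g.
- p (player_id=6) has no partner in g.
- p (player_id=NULL) has no partner in g.
- p (player_id=7) has no partner in g.
- 7 g row(s) had no p match → kept, p columns NULL.
After projecting and ordering:
g.pts | g.opponent | g.player_id | p.team
4 | PD | 1 | NULL
8 | NULL | 3 | NULL
13 | KW | 2 | NULL
16 | HP | NULL | NULL
26 | AX | 2 | NULL
27 | UI | 1 | NULL
32 | TH | 2 | NULL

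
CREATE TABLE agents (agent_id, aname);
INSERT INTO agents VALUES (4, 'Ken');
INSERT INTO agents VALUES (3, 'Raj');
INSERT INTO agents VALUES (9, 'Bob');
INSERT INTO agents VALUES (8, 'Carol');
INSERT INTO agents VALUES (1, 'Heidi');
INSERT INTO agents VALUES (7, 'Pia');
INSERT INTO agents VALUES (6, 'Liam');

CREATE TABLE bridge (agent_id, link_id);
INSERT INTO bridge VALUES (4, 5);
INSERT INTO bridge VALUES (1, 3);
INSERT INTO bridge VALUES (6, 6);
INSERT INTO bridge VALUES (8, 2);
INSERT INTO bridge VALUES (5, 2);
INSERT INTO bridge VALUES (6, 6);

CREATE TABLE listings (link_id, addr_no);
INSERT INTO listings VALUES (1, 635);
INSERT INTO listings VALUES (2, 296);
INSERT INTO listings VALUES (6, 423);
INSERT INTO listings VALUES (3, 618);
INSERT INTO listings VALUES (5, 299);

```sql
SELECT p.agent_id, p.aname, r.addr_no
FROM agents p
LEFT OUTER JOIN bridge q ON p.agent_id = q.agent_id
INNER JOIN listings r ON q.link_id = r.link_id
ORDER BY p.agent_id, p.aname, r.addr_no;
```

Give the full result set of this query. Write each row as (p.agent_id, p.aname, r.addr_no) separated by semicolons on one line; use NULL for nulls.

(1, Heidi, 618); (4, Ken, 299); (6, Liam, 423); (6, Liam, 423); (8, Carol, 296)

Evaluate left to right. First `agents p LEFT JOIN bridge q` on agent_id: 8 row(s).
Then INNER JOIN `listings r` on link_id: keep only rows whose q.link_id appears in r.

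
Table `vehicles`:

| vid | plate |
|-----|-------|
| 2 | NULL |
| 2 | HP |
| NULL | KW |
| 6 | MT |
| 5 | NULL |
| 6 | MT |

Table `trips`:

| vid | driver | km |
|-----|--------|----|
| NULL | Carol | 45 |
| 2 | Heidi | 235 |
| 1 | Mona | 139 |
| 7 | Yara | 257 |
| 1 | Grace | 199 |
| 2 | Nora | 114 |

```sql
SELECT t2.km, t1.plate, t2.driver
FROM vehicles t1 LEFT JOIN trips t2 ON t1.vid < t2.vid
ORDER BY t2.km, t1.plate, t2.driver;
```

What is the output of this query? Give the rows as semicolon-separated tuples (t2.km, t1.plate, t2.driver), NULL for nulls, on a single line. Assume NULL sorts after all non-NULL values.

LEFT JOIN keeps every row from `vehicles`; unmatched rows get NULL for `trips`'s columns.
Matching on t1.vid < t2.vid. A NULL in a compared column never satisfies the condition.
- t1 row (vid=2): matches 1 t2 row(s) → 1 output row(s).
- t1 row (vid=2): matches 1 t2 row(s) → 1 output row(s).
- t1 row (vid=NULL): no match → kept, t2 columns NULL.
- t1 row (vid=6): matches 1 t2 row(s) → 1 output row(s).
- t1 row (vid=5): matches 1 t2 row(s) → 1 output row(s).
- t1 row (vid=6): matches 1 t2 row(s) → 1 output row(s).
After projecting and ordering:
t2.km | t1.plate | t2.driver
257 | HP | Yara
257 | MT | Yara
257 | MT | Yara
257 | NULL | Yara
257 | NULL | Yara
NULL | KW | NULL

(257, HP, Yara); (257, MT, Yara); (257, MT, Yara); (257, NULL, Yara); (257, NULL, Yara); (NULL, KW, NULL)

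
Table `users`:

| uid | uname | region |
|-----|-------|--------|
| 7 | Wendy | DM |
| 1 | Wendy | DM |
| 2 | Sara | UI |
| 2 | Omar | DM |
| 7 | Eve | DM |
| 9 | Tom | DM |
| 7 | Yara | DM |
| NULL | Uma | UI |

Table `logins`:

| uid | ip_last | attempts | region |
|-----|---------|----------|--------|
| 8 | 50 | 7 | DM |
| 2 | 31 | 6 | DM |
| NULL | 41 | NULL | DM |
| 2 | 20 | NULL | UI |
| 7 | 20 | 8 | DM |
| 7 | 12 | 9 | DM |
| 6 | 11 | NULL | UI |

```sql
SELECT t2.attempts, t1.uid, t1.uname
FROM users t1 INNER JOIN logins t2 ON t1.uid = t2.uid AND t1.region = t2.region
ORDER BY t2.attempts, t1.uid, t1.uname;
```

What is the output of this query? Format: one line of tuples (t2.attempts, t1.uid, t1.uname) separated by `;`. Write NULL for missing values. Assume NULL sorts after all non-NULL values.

(6, 2, Omar); (8, 7, Eve); (8, 7, Wendy); (8, 7, Yara); (9, 7, Eve); (9, 7, Wendy); (9, 7, Yara); (NULL, 2, Sara)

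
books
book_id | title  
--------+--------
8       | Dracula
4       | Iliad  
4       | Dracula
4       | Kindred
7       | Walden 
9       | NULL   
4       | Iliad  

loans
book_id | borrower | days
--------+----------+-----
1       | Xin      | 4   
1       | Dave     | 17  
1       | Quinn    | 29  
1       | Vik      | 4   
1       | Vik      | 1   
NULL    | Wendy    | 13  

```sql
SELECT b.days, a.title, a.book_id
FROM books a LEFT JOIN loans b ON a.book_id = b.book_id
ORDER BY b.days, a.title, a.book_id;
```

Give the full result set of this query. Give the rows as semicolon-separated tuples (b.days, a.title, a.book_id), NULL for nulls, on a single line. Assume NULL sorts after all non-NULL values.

(NULL, Dracula, 4); (NULL, Dracula, 8); (NULL, Iliad, 4); (NULL, Iliad, 4); (NULL, Kindred, 4); (NULL, Walden, 7); (NULL, NULL, 9)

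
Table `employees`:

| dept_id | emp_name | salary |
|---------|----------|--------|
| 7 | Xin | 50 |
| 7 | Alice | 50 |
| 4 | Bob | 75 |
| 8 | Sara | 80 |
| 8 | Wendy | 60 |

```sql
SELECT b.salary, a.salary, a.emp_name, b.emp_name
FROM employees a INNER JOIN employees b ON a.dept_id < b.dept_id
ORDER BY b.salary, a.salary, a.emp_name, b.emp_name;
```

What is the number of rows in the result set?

8

INNER JOIN keeps only pairs where the ON condition holds.
Matching on a.dept_id < b.dept_id.
Matched pairs: 8.
Total: 8 rows.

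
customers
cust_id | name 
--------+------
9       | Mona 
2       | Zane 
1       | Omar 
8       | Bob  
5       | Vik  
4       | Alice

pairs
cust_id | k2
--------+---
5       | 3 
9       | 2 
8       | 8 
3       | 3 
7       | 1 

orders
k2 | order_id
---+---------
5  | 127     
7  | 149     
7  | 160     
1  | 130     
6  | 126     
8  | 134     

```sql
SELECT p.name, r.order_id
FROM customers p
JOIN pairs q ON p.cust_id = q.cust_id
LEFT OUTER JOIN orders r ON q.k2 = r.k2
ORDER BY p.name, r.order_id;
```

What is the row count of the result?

3

Step 1 — p INNER JOIN q on cust_id → 3 row(s).
Then LEFT JOIN `orders r` on k2: each of those 3 rows is kept; rows whose q.k2 has no match in r get NULL for r's columns.
Result: 3 row(s).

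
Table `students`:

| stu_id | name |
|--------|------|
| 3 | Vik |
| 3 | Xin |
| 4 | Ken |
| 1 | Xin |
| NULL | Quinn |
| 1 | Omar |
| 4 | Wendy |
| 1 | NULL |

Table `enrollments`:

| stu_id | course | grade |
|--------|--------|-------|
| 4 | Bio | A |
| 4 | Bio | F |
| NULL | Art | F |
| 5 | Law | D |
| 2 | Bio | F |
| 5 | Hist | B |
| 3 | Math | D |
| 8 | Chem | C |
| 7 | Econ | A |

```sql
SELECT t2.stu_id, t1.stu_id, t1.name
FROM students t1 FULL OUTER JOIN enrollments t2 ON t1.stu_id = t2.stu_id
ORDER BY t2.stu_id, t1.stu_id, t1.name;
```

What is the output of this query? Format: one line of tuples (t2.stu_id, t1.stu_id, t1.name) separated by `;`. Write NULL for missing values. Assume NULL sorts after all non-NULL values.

(2, NULL, NULL); (3, 3, Vik); (3, 3, Xin); (4, 4, Ken); (4, 4, Ken); (4, 4, Wendy); (4, 4, Wendy); (5, NULL, NULL); (5, NULL, NULL); (7, NULL, NULL); (8, NULL, NULL); (NULL, 1, Omar); (NULL, 1, Xin); (NULL, 1, NULL); (NULL, NULL, Quinn); (NULL, NULL, NULL)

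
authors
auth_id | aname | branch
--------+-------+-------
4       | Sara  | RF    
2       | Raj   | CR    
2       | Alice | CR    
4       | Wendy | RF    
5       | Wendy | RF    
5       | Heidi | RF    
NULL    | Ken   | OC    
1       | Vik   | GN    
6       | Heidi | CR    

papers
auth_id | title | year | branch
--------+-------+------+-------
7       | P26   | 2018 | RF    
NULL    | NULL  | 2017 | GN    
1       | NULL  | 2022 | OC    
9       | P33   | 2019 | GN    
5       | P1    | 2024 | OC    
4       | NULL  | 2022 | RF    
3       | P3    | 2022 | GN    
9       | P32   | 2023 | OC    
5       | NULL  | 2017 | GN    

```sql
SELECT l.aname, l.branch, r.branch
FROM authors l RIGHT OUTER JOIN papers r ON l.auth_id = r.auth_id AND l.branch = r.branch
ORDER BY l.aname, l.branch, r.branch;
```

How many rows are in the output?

10

RIGHT JOIN keeps every row from `papers`; unmatched rows get NULL for `authors`'s columns.
Matching on l.auth_id = r.auth_id AND l.branch = r.branch. A NULL in a compared column never satisfies the condition.
- auth_id=4, branch=RF: 1 matching r row(s), so 1 row(s) emitted.
- auth_id=2, branch=CR: no matching r row.
- auth_id=2, branch=CR: no matching r row.
- auth_id=4, branch=RF: 1 matching r row(s), so 1 row(s) emitted.
- auth_id=5, branch=RF: no matching r row.
- auth_id=5, branch=RF: no matching r row.
- auth_id=NULL, branch=OC: no matching r row.
- auth_id=1, branch=GN: no matching r row.
- auth_id=6, branch=CR: no matching r row.
- 8 r row(s) had no l match → kept, l columns NULL.
Total: 2 matched + 8 padded = 10 rows.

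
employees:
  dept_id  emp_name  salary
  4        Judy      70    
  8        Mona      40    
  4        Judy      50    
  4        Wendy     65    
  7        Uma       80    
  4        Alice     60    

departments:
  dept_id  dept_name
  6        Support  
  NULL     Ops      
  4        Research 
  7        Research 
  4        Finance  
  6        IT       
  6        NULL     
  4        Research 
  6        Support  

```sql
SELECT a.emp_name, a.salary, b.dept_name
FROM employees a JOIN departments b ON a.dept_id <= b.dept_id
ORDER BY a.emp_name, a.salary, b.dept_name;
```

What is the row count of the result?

33

INNER JOIN keeps only pairs where the ON condition holds.
Matching on a.dept_id <= b.dept_id. A NULL in a compared column never satisfies the condition.
- a[0] dept_id=4 → 8 match(es) in b → 8 row(s).
- a[1] dept_id=8 → no match; dropped.
- a[2] dept_id=4 → 8 match(es) in b → 8 row(s).
- a[3] dept_id=4 → 8 match(es) in b → 8 row(s).
- a[4] dept_id=7 → 1 match(es) in b → 1 row(s).
- a[5] dept_id=4 → 8 match(es) in b → 8 row(s).
Total: 33 rows.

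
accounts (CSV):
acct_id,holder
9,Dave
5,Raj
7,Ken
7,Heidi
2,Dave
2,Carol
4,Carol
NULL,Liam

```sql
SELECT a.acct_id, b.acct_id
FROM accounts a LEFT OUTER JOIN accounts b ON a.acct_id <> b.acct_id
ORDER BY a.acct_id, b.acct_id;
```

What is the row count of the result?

39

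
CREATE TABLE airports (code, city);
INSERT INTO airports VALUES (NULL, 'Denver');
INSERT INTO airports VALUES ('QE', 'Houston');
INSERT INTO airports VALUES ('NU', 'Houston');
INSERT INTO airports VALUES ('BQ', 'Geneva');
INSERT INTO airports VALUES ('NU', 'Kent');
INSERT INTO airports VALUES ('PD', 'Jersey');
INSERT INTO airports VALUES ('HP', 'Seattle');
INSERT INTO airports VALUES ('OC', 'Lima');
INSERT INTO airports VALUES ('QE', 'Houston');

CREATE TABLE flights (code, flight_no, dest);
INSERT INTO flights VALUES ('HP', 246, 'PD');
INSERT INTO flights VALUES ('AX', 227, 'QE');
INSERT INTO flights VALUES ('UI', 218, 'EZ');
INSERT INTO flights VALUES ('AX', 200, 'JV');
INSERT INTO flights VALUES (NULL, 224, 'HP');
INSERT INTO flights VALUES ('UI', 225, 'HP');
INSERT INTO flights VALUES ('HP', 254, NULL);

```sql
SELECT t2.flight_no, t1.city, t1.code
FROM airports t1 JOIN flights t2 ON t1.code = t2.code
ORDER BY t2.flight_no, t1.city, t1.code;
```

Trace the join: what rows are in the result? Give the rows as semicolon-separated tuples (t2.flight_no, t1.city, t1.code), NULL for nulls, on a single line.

INNER JOIN keeps only pairs where the ON condition holds.
Matching on t1.code = t2.code. A NULL in a compared column never satisfies the condition.
- t1 (code=NULL) has no partner → excluded.
- t1 (code=QE) has no partner → excluded.
- t1 (code=NU) has no partner → excluded.
- t1 (code=BQ) has no partner → excluded.
- t1 (code=NU) has no partner → excluded.
- t1 (code=PD) has no partner → excluded.
- t1 (code=HP) pairs with 2 row(s) of t2.
- t1 (code=OC) has no partner → excluded.
- t1 (code=QE) has no partner → excluded.
After projecting and ordering:
t2.flight_no | t1.city | t1.code
246 | Seattle | HP
254 | Seattle | HP

(246, Seattle, HP); (254, Seattle, HP)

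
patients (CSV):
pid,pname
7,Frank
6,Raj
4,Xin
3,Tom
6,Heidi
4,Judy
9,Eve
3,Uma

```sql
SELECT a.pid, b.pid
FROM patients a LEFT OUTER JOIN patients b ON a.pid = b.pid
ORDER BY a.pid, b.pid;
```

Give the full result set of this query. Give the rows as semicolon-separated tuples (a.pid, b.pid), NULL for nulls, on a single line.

(3, 3); (3, 3); (3, 3); (3, 3); (4, 4); (4, 4); (4, 4); (4, 4); (6, 6); (6, 6); (6, 6); (6, 6); (7, 7); (9, 9)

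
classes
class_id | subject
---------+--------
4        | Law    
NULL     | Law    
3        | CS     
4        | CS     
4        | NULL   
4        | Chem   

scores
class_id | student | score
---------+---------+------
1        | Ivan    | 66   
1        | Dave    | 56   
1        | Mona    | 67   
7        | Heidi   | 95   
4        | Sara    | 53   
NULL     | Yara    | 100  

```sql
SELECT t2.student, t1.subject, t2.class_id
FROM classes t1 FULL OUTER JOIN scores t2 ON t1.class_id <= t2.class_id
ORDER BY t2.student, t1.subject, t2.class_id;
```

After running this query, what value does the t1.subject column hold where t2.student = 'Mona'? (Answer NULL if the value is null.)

NULL

FULL OUTER JOIN keeps every row from both sides; unmatched rows get NULL for the other side's columns.
Matching on t1.class_id <= t2.class_id. A NULL in a compared column never satisfies the condition.
Matched pairs: 10; unmatched t1 rows kept: 1; unmatched t2 rows kept: 4.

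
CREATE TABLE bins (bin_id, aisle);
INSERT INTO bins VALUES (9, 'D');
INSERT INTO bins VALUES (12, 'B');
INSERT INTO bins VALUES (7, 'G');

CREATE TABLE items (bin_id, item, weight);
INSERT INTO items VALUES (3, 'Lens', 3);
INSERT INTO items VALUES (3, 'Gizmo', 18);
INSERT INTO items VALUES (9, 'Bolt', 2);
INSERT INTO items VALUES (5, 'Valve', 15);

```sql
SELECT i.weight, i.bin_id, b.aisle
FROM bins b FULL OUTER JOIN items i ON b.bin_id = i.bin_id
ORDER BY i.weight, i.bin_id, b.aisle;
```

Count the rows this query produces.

FULL OUTER JOIN keeps every row from both sides; unmatched rows get NULL for the other side's columns.
Matching on b.bin_id = i.bin_id.
- b[0] bin_id=9 → 1 match(es) in i → 1 row(s).
- b[1] bin_id=12 → no match; kept with NULLs on the i side.
- b[2] bin_id=7 → no match; kept with NULLs on the i side.
- 3 row(s) from i found no b partner → padded with NULL.
Total: 1 matched + 5 padded = 6 rows.

6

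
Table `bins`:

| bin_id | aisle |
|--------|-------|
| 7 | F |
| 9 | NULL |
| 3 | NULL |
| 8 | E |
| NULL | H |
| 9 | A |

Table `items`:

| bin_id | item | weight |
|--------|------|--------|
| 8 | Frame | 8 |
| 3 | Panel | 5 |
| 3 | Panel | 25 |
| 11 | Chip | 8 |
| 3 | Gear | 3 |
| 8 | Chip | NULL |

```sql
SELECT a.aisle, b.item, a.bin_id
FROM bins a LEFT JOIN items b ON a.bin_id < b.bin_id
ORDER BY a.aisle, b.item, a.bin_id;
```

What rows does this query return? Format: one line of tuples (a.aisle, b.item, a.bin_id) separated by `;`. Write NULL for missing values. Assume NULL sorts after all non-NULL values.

LEFT JOIN keeps every row from `bins`; unmatched rows get NULL for `items`'s columns.
Matching on a.bin_id < b.bin_id. A NULL in a compared column never satisfies the condition.
- a row (bin_id=7): matches 3 b row(s) → 3 output row(s).
- a row (bin_id=9): matches 1 b row(s) → 1 output row(s).
- a row (bin_id=3): matches 3 b row(s) → 3 output row(s).
- a row (bin_id=8): matches 1 b row(s) → 1 output row(s).
- a row (bin_id=NULL): no match → kept, b columns NULL.
- a row (bin_id=9): matches 1 b row(s) → 1 output row(s).
After projecting and ordering:
a.aisle | b.item | a.bin_id
A | Chip | 9
E | Chip | 8
F | Chip | 7
F | Chip | 7
F | Frame | 7
H | NULL | NULL
NULL | Chip | 3
NULL | Chip | 3
NULL | Chip | 9
NULL | Frame | 3

(A, Chip, 9); (E, Chip, 8); (F, Chip, 7); (F, Chip, 7); (F, Frame, 7); (H, NULL, NULL); (NULL, Chip, 3); (NULL, Chip, 3); (NULL, Chip, 9); (NULL, Frame, 3)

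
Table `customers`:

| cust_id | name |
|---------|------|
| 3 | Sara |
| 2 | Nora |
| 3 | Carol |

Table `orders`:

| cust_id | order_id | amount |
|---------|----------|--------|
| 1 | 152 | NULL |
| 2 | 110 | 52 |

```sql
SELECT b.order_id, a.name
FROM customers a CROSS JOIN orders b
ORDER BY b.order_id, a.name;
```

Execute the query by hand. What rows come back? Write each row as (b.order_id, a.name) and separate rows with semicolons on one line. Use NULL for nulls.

(110, Carol); (110, Nora); (110, Sara); (152, Carol); (152, Nora); (152, Sara)

CROSS JOIN pairs every row of `customers` with every row of `orders`: 3 × 2 = 6 rows.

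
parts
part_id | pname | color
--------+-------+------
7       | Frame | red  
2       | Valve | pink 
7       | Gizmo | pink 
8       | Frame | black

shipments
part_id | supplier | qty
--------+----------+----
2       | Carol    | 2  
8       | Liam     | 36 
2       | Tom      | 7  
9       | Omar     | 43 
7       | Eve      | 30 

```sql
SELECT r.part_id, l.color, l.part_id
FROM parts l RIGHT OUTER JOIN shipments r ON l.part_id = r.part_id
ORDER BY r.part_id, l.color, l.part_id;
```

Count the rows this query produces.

RIGHT JOIN keeps every row from `shipments`; unmatched rows get NULL for `parts`'s columns.
Matching on l.part_id = r.part_id.
- part_id=7: 1 matching r row(s), so 1 row(s) emitted.
- part_id=2: 2 matching r row(s), so 2 row(s) emitted.
- part_id=7: 1 matching r row(s), so 1 row(s) emitted.
- part_id=8: 1 matching r row(s), so 1 row(s) emitted.
- plus 1 unmatched r row(s), each kept with NULL l columns.
Total: 5 matched + 1 padded = 6 rows.

6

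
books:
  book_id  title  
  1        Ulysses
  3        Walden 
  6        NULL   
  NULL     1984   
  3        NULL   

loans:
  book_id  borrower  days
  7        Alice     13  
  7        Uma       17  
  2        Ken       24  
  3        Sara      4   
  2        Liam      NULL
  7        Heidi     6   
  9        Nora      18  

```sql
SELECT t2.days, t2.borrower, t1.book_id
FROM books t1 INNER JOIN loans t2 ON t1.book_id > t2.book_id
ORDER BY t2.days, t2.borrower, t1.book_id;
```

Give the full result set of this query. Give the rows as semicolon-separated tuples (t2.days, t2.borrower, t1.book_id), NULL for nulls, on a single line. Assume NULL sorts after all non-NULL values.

(4, Sara, 6); (24, Ken, 3); (24, Ken, 3); (24, Ken, 6); (NULL, Liam, 3); (NULL, Liam, 3); (NULL, Liam, 6)

INNER JOIN keeps only pairs where the ON condition holds.
Matching on t1.book_id > t2.book_id. A NULL in a compared column never satisfies the condition.
Matched pairs: 7.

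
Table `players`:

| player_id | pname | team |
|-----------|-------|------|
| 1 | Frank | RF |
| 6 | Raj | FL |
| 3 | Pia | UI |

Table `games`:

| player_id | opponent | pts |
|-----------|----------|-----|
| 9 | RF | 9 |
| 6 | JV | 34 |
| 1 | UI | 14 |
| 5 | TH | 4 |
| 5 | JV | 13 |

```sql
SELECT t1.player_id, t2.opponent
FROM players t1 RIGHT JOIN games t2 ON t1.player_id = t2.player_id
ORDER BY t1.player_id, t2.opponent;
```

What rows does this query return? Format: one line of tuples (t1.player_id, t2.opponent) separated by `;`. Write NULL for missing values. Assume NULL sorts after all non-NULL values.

RIGHT JOIN keeps every row from `games`; unmatched rows get NULL for `players`'s columns.
Matching on t1.player_id = t2.player_id.
Matched pairs: 2; unmatched t2 rows kept: 3.

(1, UI); (6, JV); (NULL, JV); (NULL, RF); (NULL, TH)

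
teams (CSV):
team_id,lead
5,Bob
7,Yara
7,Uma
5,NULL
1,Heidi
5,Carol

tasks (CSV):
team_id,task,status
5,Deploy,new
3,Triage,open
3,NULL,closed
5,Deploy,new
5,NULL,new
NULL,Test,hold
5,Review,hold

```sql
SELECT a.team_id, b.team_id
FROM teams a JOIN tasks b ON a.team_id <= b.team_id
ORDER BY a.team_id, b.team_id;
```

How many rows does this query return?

18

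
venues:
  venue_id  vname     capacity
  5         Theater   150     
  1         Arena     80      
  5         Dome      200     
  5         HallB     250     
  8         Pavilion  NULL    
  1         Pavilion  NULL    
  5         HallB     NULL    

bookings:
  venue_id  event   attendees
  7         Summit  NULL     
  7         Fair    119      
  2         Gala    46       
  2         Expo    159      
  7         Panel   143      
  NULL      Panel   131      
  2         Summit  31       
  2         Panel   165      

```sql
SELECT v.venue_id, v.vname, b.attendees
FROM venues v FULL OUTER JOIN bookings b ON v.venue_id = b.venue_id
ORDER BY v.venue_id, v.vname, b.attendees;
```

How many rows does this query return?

FULL OUTER JOIN keeps every row from both sides; unmatched rows get NULL for the other side's columns.
Matching on v.venue_id = b.venue_id. A NULL in a compared column never satisfies the condition.
- v[0] venue_id=5 → no match; kept with NULLs on the b side.
- v[1] venue_id=1 → no match; kept with NULLs on the b side.
- v[2] venue_id=5 → no match; kept with NULLs on the b side.
- v[3] venue_id=5 → no match; kept with NULLs on the b side.
- v[4] venue_id=8 → no match; kept with NULLs on the b side.
- v[5] venue_id=1 → no match; kept with NULLs on the b side.
- v[6] venue_id=5 → no match; kept with NULLs on the b side.
- 8 b row(s) had no v match → kept, v columns NULL.
Total: 0 matched + 15 padded = 15 rows.

15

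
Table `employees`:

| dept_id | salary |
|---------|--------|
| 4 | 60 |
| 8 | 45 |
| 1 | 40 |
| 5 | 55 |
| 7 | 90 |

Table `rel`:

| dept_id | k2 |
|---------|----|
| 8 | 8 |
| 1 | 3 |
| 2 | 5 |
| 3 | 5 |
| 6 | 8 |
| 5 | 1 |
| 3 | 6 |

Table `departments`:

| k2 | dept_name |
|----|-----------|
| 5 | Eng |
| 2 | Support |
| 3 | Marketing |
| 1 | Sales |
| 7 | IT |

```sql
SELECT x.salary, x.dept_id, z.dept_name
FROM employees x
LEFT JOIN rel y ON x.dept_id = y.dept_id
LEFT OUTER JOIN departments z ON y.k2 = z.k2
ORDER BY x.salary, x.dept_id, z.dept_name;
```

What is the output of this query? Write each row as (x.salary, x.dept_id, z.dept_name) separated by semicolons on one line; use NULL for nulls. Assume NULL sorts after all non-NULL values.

Joins associate left-to-right: employees LEFT JOIN rel on dept_id gives 5 intermediate row(s).
Then LEFT JOIN `departments z` on k2: each of those 5 rows is kept; rows whose y.k2 has no match in z get NULL for z's columns.

(40, 1, Marketing); (45, 8, NULL); (55, 5, Sales); (60, 4, NULL); (90, 7, NULL)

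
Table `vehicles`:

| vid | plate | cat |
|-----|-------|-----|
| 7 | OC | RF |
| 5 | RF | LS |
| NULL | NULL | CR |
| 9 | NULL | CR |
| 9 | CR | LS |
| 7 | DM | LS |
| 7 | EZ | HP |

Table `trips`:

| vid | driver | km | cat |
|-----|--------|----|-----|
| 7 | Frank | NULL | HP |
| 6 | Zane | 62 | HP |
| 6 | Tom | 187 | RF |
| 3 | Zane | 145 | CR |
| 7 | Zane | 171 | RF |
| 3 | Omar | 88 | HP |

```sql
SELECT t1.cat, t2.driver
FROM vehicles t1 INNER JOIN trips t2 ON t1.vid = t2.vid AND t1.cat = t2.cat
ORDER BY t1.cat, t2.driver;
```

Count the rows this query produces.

2

INNER JOIN keeps only pairs where the ON condition holds.
Matching on t1.vid = t2.vid AND t1.cat = t2.cat. A NULL in a compared column never satisfies the condition.
- t1[0] vid=7, cat=RF → 1 match(es) in t2 → 1 row(s).
- t1[1] vid=5, cat=LS → no match; dropped.
- t1[2] vid=NULL, cat=CR → no match; dropped.
- t1[3] vid=9, cat=CR → no match; dropped.
- t1[4] vid=9, cat=LS → no match; dropped.
- t1[5] vid=7, cat=LS → no match; dropped.
- t1[6] vid=7, cat=HP → 1 match(es) in t2 → 1 row(s).
Total: 2 rows.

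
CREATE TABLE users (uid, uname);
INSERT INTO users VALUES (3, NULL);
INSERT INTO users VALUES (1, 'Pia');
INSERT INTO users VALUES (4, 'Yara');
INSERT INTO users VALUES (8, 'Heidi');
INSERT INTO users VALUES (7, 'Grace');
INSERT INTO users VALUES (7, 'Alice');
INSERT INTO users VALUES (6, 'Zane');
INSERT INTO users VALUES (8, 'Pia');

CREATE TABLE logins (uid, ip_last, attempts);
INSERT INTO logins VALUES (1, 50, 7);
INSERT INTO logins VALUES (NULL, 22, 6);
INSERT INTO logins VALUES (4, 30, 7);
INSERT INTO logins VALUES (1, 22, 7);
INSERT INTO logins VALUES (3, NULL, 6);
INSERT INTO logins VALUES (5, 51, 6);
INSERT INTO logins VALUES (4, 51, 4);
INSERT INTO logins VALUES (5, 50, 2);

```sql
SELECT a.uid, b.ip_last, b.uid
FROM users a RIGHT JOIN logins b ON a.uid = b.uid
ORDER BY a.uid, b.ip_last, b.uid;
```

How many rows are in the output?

8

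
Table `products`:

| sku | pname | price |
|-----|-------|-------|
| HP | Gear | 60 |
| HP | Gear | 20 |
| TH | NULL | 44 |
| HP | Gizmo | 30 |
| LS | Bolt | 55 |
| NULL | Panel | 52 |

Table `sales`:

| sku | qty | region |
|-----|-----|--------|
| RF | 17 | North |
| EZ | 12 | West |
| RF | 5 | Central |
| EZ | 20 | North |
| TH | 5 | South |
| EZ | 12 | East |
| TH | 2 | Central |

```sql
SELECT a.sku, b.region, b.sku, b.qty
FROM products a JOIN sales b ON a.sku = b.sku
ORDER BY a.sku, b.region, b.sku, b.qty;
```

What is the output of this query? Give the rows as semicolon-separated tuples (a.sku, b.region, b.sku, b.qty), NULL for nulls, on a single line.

(TH, Central, TH, 2); (TH, South, TH, 5)

INNER JOIN keeps only pairs where the ON condition holds.
Matching on a.sku = b.sku. A NULL in a compared column never satisfies the condition.
Matched pairs: 2.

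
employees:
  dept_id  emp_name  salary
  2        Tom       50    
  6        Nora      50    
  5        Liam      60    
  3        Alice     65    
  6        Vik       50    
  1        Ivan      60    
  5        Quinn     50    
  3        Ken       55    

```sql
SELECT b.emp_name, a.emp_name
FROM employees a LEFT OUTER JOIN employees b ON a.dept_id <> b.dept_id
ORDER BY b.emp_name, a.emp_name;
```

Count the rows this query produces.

LEFT JOIN keeps every row from `employees a`; unmatched rows get NULL for `employees b`'s columns.
Matching on a.dept_id <> b.dept_id.
- a row (dept_id=2): matches 7 b row(s) → 7 output row(s).
- a row (dept_id=6): matches 6 b row(s) → 6 output row(s).
- a row (dept_id=5): matches 6 b row(s) → 6 output row(s).
- a row (dept_id=3): matches 6 b row(s) → 6 output row(s).
- a row (dept_id=6): matches 6 b row(s) → 6 output row(s).
- a row (dept_id=1): matches 7 b row(s) → 7 output row(s).
- a row (dept_id=5): matches 6 b row(s) → 6 output row(s).
- a row (dept_id=3): matches 6 b row(s) → 6 output row(s).
Total: 50 rows.

50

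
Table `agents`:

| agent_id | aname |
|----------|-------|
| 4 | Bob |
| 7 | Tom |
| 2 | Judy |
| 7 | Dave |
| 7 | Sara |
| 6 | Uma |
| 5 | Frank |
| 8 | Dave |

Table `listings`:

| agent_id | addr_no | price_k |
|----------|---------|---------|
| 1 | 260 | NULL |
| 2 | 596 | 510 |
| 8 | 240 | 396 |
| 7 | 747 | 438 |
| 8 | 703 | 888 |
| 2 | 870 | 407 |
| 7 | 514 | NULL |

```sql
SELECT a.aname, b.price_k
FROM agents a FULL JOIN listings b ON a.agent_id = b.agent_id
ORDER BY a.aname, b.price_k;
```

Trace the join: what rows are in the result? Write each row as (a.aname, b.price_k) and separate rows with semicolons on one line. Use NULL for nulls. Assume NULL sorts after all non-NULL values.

(Bob, NULL); (Dave, 396); (Dave, 438); (Dave, 888); (Dave, NULL); (Frank, NULL); (Judy, 407); (Judy, 510); (Sara, 438); (Sara, NULL); (Tom, 438); (Tom, NULL); (Uma, NULL); (NULL, NULL)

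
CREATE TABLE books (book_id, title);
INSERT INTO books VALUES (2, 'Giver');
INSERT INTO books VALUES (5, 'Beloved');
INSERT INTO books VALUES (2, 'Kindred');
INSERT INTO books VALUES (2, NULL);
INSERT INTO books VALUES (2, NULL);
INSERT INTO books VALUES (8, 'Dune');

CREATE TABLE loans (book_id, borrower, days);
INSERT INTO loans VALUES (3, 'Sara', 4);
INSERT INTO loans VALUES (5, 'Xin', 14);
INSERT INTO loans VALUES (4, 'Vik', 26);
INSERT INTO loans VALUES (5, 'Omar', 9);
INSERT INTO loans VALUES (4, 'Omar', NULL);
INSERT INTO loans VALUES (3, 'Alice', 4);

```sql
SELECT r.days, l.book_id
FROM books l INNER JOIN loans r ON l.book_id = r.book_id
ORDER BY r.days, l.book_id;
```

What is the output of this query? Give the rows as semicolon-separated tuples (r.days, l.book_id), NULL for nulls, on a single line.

INNER JOIN keeps only pairs where the ON condition holds.
Matching on l.book_id = r.book_id.
- l[0] book_id=2 → no match; dropped.
- l[1] book_id=5 → 2 match(es) in r → 2 row(s).
- l[2] book_id=2 → no match; dropped.
- l[3] book_id=2 → no match; dropped.
- l[4] book_id=2 → no match; dropped.
- l[5] book_id=8 → no match; dropped.
After projecting and ordering:
r.days | l.book_id
9 | 5
14 | 5

(9, 5); (14, 5)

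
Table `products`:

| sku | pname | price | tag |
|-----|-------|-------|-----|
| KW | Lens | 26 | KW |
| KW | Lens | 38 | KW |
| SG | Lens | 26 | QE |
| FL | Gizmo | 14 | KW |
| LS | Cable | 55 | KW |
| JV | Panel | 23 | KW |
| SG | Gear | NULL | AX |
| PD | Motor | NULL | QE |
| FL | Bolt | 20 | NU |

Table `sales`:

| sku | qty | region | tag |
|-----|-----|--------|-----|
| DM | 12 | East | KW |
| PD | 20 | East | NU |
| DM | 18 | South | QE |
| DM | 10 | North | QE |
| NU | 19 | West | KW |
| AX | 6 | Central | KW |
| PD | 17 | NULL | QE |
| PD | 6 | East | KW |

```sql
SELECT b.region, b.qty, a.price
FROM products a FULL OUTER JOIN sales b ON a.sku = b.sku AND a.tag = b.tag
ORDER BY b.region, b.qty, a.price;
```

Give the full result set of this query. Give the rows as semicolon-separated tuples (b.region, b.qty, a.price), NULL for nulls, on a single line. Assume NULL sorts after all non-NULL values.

FULL OUTER JOIN keeps every row from both sides; unmatched rows get NULL for the other side's columns.
Matching on a.sku = b.sku AND a.tag = b.tag.
- a (sku=KW, tag=KW) has no partner → padded with NULL.
- a (sku=KW, tag=KW) has no partner → padded with NULL.
- a (sku=SG, tag=QE) has no partner → padded with NULL.
- a (sku=FL, tag=KW) has no partner → padded with NULL.
- a (sku=LS, tag=KW) has no partner → padded with NULL.
- a (sku=JV, tag=KW) has no partner → padded with NULL.
- a (sku=SG, tag=AX) has no partner → padded with NULL.
- a (sku=PD, tag=QE) pairs with 1 row(s) of b.
- a (sku=FL, tag=NU) has no partner → padded with NULL.
- 7 row(s) from b found no a partner → padded with NULL.

(Central, 6, NULL); (East, 6, NULL); (East, 12, NULL); (East, 20, NULL); (North, 10, NULL); (South, 18, NULL); (West, 19, NULL); (NULL, 17, NULL); (NULL, NULL, 14); (NULL, NULL, 20); (NULL, NULL, 23); (NULL, NULL, 26); (NULL, NULL, 26); (NULL, NULL, 38); (NULL, NULL, 55); (NULL, NULL, NULL)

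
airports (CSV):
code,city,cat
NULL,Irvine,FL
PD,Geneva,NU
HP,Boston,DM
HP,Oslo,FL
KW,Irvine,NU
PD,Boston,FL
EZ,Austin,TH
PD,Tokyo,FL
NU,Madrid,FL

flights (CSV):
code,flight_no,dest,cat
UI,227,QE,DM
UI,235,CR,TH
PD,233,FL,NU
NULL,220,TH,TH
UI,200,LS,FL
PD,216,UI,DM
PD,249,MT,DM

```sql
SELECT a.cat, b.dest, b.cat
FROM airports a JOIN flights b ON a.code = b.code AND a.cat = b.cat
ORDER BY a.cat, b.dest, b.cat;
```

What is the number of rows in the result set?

1

INNER JOIN keeps only pairs where the ON condition holds.
Matching on a.code = b.code AND a.cat = b.cat. A NULL in a compared column never satisfies the condition.
- a (code=NULL, cat=FL) has no partner → excluded.
- a (code=PD, cat=NU) pairs with 1 row(s) of b.
- a (code=HP, cat=DM) has no partner → excluded.
- a (code=HP, cat=FL) has no partner → excluded.
- a (code=KW, cat=NU) has no partner → excluded.
- a (code=PD, cat=FL) has no partner → excluded.
- a (code=EZ, cat=TH) has no partner → excluded.
- a (code=PD, cat=FL) has no partner → excluded.
- a (code=NU, cat=FL) has no partner → excluded.
Total: 1 rows.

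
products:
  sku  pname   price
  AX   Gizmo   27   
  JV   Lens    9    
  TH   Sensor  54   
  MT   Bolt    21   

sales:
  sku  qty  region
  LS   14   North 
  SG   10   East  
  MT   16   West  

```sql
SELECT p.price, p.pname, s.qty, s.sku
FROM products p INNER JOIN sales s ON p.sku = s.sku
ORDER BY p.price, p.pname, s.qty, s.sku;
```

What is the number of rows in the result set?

1

INNER JOIN keeps only pairs where the ON condition holds.
Matching on p.sku = s.sku.
- p[0] sku=AX → no match; dropped.
- p[1] sku=JV → no match; dropped.
- p[2] sku=TH → no match; dropped.
- p[3] sku=MT → 1 match(es) in s → 1 row(s).
Total: 1 rows.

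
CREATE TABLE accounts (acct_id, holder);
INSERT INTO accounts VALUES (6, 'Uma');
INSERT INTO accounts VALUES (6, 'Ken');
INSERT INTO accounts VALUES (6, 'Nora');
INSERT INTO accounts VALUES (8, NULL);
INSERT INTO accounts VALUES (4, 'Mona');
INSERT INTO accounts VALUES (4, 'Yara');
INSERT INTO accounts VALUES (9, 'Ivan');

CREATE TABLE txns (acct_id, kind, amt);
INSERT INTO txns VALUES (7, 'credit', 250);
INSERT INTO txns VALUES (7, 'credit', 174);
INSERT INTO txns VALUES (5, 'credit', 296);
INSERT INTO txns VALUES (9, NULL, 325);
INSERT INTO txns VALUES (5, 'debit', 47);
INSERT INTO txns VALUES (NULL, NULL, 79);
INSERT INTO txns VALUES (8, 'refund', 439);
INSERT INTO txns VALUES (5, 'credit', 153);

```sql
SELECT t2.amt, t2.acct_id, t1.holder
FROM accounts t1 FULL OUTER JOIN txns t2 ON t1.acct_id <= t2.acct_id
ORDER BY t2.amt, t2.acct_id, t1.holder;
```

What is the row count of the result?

FULL OUTER JOIN keeps every row from both sides; unmatched rows get NULL for the other side's columns.
Matching on t1.acct_id <= t2.acct_id. A NULL in a compared column never satisfies the condition.
- t1 (acct_id=6) pairs with 4 row(s) of t2.
- t1 (acct_id=6) pairs with 4 row(s) of t2.
- t1 (acct_id=6) pairs with 4 row(s) of t2.
- t1 (acct_id=8) pairs with 2 row(s) of t2.
- t1 (acct_id=4) pairs with 7 row(s) of t2.
- t1 (acct_id=4) pairs with 7 row(s) of t2.
- t1 (acct_id=9) pairs with 1 row(s) of t2.
- 1 t2 row(s) had no t1 match → kept, t1 columns NULL.
Total: 29 matched + 1 padded = 30 rows.

30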